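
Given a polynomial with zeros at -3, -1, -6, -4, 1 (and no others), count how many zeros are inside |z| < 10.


Step 1: Check each root:
  z = -3: |-3| = 3 < 10
  z = -1: |-1| = 1 < 10
  z = -6: |-6| = 6 < 10
  z = -4: |-4| = 4 < 10
  z = 1: |1| = 1 < 10
Step 2: Count = 5

5


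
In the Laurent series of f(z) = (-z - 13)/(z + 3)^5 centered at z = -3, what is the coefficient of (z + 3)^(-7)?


Step 1: Write the numerator in powers of (z + 3): -z - 13 = -(z + 3) + (-1*(-3) - 13) = -(z + 3) - 10
Step 2: Divide by (z + 3)^5: f(z) = -10(z + 3)^(-5) - (z + 3)^(-4)
Step 3: This finite sum is the Laurent series of f about z = -3.
Step 4: Only the powers -5 and -4 appear, so the coefficient of (z + 3)^(-7) = 0

0


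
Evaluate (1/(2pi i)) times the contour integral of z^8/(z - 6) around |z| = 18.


Step 1: f(z) = z^8, a = 6 is inside |z| = 18
Step 2: By Cauchy integral formula: (1/(2pi*i)) * integral = f(a)
Step 3: f(6) = 6^8 = 1679616

1679616


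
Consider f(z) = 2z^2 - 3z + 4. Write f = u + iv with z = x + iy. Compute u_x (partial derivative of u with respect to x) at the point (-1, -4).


Step 1: f(z) = 2(x+iy)^2 - 3(x+iy) + 4
Step 2: u = 2(x^2 - y^2) - 3x + 4
Step 3: u_x = 4x - 3
Step 4: At (-1, -4): u_x = -4 - 3 = -7

-7


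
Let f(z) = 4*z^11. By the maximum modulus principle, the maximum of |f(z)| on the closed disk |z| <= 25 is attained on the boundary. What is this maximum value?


Step 1: On |z| = 25, |f(z)| = 4 * |z|^11 = 4 * 25^11
Step 2: By maximum modulus principle, maximum is on boundary.
Step 3: Maximum = 4 * 2384185791015625 = 9536743164062500

9536743164062500


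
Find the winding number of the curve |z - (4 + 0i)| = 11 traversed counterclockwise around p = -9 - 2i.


Step 1: Center c = (4, 0), radius = 11
Step 2: |p - c|^2 = (-13)^2 + (-2)^2 = 173
Step 3: r^2 = 121
Step 4: |p-c| > r so winding number = 0

0


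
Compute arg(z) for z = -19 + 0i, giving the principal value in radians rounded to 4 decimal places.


Step 1: z = -19 + 0i
Step 2: arg(z) = atan2(0, -19)
Step 3: arg(z) = 3.1416

3.1416


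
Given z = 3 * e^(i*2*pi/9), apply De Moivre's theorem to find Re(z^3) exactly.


Step 1: By De Moivre's theorem, z^3 = 3^3 * e^(i*3*2*pi/9) = 27 * (cos(2*pi/3) + i*sin(2*pi/3))
Step 2: |z|^3 = 3^3 = 27
Step 3: The angle 2*pi/3 already lies in [0, 2*pi)
Step 4: cos(2*pi/3) = -1/2
Step 5: Re(z^3) = 27 * (-1/2) = -27/2

-27/2


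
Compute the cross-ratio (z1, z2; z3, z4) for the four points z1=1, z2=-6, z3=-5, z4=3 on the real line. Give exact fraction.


Step 1: (z1-z3)(z2-z4) = 6 * (-9) = -54
Step 2: (z1-z4)(z2-z3) = (-2) * (-1) = 2
Step 3: Cross-ratio = -54/2 = -27

-27


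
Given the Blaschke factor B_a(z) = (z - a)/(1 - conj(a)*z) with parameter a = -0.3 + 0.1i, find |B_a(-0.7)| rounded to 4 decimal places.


Step 1: Numerator z0 - a = -0.7 - (-0.3 + 0.1i) = -0.4 - 0.1i
Step 2: Denominator 1 - conj(a)*z0 = 1 - (-0.3 - 0.1i)*(-0.7) = 0.79 - 0.07i
Step 3: |z0 - a|^2 = (-0.4)^2 + (-0.1)^2 = 0.17; |1 - conj(a)*z0|^2 = 0.79^2 + (-0.07)^2 = 0.629
Step 4: |B_a(-0.7)| = sqrt(0.17 / 0.629) = sqrt(0.27027)
Step 5: = 0.5199

0.5199


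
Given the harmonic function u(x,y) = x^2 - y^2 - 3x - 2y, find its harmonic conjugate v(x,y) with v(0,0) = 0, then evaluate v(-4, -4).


Step 1: v_x = -u_y = 2y + 2
Step 2: v_y = u_x = 2x - 3
Step 3: v = 2xy + 2x - 3y + C
Step 4: v(0,0) = 0 => C = 0
Step 5: v(-4, -4) = 36

36


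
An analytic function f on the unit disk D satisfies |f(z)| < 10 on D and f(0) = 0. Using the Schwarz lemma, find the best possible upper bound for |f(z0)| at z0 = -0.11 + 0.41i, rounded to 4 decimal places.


Step 1: g = f/10 maps D -> D with g(0) = 0, so by the Schwarz lemma |g(z)| <= |z|, i.e. |f(z)| <= 10|z|; this is sharp (f(z) = 10z).
Step 2: |z0|^2 = (-0.11)^2 + 0.41^2 = 0.1802
Step 3: |z0| = sqrt(0.1802) = 0.4245
Step 4: Best bound = 10 * |z0| = 10 * 0.4245 = 4.245

4.245


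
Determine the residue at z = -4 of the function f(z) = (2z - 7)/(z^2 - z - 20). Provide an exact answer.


Step 1: Q(z) = z^2 - z - 20 = (z + 4)(z - 5)
Step 2: Q'(z) = 2z - 1
Step 3: Q'(-4) = -9, P(-4) = -15
Step 4: Res = P(-4)/Q'(-4) = -15/(-9) = 5/3

5/3


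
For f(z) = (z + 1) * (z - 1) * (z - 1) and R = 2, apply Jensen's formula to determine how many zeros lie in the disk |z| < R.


Jensen's formula: (1/2pi)*integral log|f(Re^it)|dt = log|f(0)| + sum_{|a_k|<R} log(R/|a_k|)
Step 1: f(0) = 1 * (-1) * (-1) = 1
Step 2: log|f(0)| = log|-1| + log|1| + log|1| = 0.0
Step 3: Zeros inside |z| < 2: -1, 1, 1
Step 4: Jensen sum = log(2/1) + log(2/1) + log(2/1) = 2.0794
Step 5: n(R) = number of terms in the Jensen sum = count of zeros inside |z| < 2 = 3

3


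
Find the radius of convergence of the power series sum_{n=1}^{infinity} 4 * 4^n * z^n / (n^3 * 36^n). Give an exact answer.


Step 1: General term a_n = 4 * 4^n / (n^3 * 36^n)
Step 2: By the root test, |a_n|^(1/n) = 4^(1/n) * 4 / (n^(3/n) * 36) -> 4/36 as n -> infinity (since 4^(1/n) -> 1 and n^(3/n) -> 1)
Step 3: R = 1/lim|a_n|^(1/n) = 36/4 = 9

9


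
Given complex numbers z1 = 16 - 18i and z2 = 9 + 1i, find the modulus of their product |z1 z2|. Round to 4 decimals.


Step 1: |z1| = sqrt(16^2 + (-18)^2) = sqrt(580)
Step 2: |z2| = sqrt(9^2 + 1^2) = sqrt(82)
Step 3: |z1*z2| = |z1|*|z2| = sqrt(580) * sqrt(82) = sqrt(580 * 82) = sqrt(47560)
Step 4: = 218.0826

218.0826


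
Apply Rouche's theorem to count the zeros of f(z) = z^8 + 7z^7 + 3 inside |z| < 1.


Step 1: On |z| = 1 the three terms have sizes |z^8| = 1^8 = 1, |7z^7| = 7*1^7 = 7, |3| = 3
Step 2: The dominant term is g(z) = 7z^7; let h(z) = z^8 + 3 so f = g + h
Step 3: On |z| = 1: |g| = 7 and |h| <= 1 + 3 = 4
Step 4: Since 7 > 4, |h| < |g| on |z| = 1, so by Rouche f has the same number of zeros as g inside |z| < 1
Step 5: g(z) = 7z^7 has 7 zeros (at the origin, multiplicity 7) inside |z| < 1. Answer = 7

7


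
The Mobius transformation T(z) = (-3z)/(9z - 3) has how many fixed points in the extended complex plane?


Step 1: Fixed points satisfy T(z) = z
Step 2: 9z^2 = 0
Step 3: Discriminant = 0^2 - 4*9*0 = 0
Step 4: Number of fixed points = 1

1


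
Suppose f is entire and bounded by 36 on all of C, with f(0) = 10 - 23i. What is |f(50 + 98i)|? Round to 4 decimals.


Step 1: By Liouville's theorem, a bounded entire function is constant.
Step 2: f(z) = f(0) = 10 - 23i for all z.
Step 3: |f(w)| = |10 - 23i| = sqrt(100 + 529)
Step 4: = 25.0799

25.0799


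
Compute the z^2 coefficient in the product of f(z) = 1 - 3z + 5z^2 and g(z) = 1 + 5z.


Step 1: z^2 term in f*g comes from: (1)*(0) + (-3z)*(5z) + (5z^2)*(1)
Step 2: = 0 - 15 + 5
Step 3: = -10

-10


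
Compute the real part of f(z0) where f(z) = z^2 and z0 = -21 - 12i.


Step 1: z0 = -21 - 12i
Step 2: z0^2 = (-21)^2 - (-12)^2 + 504i
Step 3: real part = 441 - 144 = 297

297


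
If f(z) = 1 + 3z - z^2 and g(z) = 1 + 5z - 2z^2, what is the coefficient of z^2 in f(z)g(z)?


Step 1: z^2 term in f*g comes from: (1)*(-2z^2) + (3z)*(5z) + (-z^2)*(1)
Step 2: = -2 + 15 - 1
Step 3: = 12

12


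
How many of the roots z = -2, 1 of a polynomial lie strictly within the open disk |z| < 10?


Step 1: Check each root:
  z = -2: |-2| = 2 < 10
  z = 1: |1| = 1 < 10
Step 2: Count = 2

2


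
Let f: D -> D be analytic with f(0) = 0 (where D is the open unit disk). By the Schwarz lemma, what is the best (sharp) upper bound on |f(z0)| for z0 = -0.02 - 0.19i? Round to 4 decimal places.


Step 1: Schwarz lemma: if f: D -> D is analytic with f(0) = 0, then |f(z)| <= |z| for all z in D, and this is sharp (f(z) = z).
Step 2: |z0|^2 = (-0.02)^2 + (-0.19)^2 = 0.0365
Step 3: |z0| = sqrt(0.0365) = 0.19105
Step 4: Best bound = |z0| = 0.191

0.191


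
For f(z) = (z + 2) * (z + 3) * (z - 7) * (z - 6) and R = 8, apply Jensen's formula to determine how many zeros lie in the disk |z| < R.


Jensen's formula: (1/2pi)*integral log|f(Re^it)|dt = log|f(0)| + sum_{|a_k|<R} log(R/|a_k|)
Step 1: f(0) = 2 * 3 * (-7) * (-6) = 252
Step 2: log|f(0)| = log|-2| + log|-3| + log|7| + log|6| = 5.5294
Step 3: Zeros inside |z| < 8: -2, -3, 7, 6
Step 4: Jensen sum = log(8/2) + log(8/3) + log(8/7) + log(8/6) = 2.7883
Step 5: n(R) = number of terms in the Jensen sum = count of zeros inside |z| < 8 = 4

4


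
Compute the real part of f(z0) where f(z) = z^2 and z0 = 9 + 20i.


Step 1: z0 = 9 + 20i
Step 2: z0^2 = 9^2 - 20^2 + 360i
Step 3: real part = 81 - 400 = -319

-319


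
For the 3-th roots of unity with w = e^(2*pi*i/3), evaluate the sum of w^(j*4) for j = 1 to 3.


Step 1: The sum sum_{j=1}^{n} w^(k*j) equals n if n | k, else 0.
Step 2: Here n = 3, k = 4
Step 3: Does n divide k? 3 | 4 -> False
Step 4: Sum = 0

0


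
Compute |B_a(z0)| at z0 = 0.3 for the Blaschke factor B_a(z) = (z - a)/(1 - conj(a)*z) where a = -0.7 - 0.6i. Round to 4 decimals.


Step 1: Numerator z0 - a = 0.3 - (-0.7 - 0.6i) = 1 + 0.6i
Step 2: Denominator 1 - conj(a)*z0 = 1 - (-0.7 + 0.6i)*0.3 = 1.21 - 0.18i
Step 3: |z0 - a|^2 = 1^2 + 0.6^2 = 1.36; |1 - conj(a)*z0|^2 = 1.21^2 + (-0.18)^2 = 1.4965
Step 4: |B_a(0.3)| = sqrt(1.36 / 1.4965) = sqrt(0.908787)
Step 5: = 0.9533

0.9533


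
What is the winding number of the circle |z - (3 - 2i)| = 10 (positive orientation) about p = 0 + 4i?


Step 1: Center c = (3, -2), radius = 10
Step 2: |p - c|^2 = (-3)^2 + 6^2 = 45
Step 3: r^2 = 100
Step 4: |p-c| < r so winding number = 1

1


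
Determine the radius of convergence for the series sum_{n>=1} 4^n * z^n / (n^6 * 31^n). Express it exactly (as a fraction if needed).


Step 1: General term a_n = 4^n / (n^6 * 31^n)
Step 2: By the root test, |a_n|^(1/n) = 4 / (n^(6/n) * 31) -> 4/31 as n -> infinity (since n^(6/n) -> 1)
Step 3: R = 1/lim|a_n|^(1/n) = 31/4

31/4


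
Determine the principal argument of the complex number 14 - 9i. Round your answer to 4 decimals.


Step 1: z = 14 - 9i
Step 2: arg(z) = atan2(-9, 14)
Step 3: arg(z) = -0.5713

-0.5713


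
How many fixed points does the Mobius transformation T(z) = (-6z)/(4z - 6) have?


Step 1: Fixed points satisfy T(z) = z
Step 2: 4z^2 = 0
Step 3: Discriminant = 0^2 - 4*4*0 = 0
Step 4: Number of fixed points = 1

1


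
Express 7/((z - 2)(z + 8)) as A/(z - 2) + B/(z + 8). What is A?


Step 1: Multiply both sides by (z - 2) and set z = 2
Step 2: A = 7 / (2 + 8)
Step 3: A = 7 / 10
Step 4: A = 7/10

7/10


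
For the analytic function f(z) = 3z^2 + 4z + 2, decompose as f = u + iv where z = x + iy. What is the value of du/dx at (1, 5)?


Step 1: f(z) = 3(x+iy)^2 + 4(x+iy) + 2
Step 2: u = 3(x^2 - y^2) + 4x + 2
Step 3: u_x = 6x + 4
Step 4: At (1, 5): u_x = 6 + 4 = 10

10


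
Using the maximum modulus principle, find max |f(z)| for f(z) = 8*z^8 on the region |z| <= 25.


Step 1: On |z| = 25, |f(z)| = 8 * |z|^8 = 8 * 25^8
Step 2: By maximum modulus principle, maximum is on boundary.
Step 3: Maximum = 8 * 152587890625 = 1220703125000

1220703125000


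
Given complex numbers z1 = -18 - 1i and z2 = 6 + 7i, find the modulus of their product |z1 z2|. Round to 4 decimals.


Step 1: |z1| = sqrt((-18)^2 + (-1)^2) = sqrt(325)
Step 2: |z2| = sqrt(6^2 + 7^2) = sqrt(85)
Step 3: |z1*z2| = |z1|*|z2| = sqrt(325) * sqrt(85) = sqrt(325 * 85) = sqrt(27625)
Step 4: = 166.2077

166.2077


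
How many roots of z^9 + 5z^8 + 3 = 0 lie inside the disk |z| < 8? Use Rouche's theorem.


Step 1: On |z| = 8 the three terms have sizes |z^9| = 8^9 = 134217728, |5z^8| = 5*8^8 = 83886080, |3| = 3
Step 2: The dominant term is g(z) = z^9; let h(z) = 5z^8 + 3 so f = g + h
Step 3: On |z| = 8: |g| = 134217728 and |h| <= 83886080 + 3 = 83886083
Step 4: Since 134217728 > 83886083, |h| < |g| on |z| = 8, so by Rouche f has the same number of zeros as g inside |z| < 8
Step 5: g(z) = z^9 has 9 zeros (all at the origin) inside |z| < 8. Answer = 9

9


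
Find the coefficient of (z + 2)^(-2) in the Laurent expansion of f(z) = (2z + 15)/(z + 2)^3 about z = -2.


Step 1: Write the numerator in powers of (z + 2): 2z + 15 = 2(z + 2) + (2*(-2) + 15) = 2(z + 2) + 11
Step 2: Divide by (z + 2)^3: f(z) = 11(z + 2)^(-3) + 2(z + 2)^(-2)
Step 3: This finite sum is the Laurent series of f about z = -2.
Step 4: Coefficient of (z + 2)^(-2) = coefficient of (z + 2) in the re-centred numerator = 2

2


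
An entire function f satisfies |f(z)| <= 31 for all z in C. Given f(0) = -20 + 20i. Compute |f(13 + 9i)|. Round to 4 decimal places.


Step 1: By Liouville's theorem, a bounded entire function is constant.
Step 2: f(z) = f(0) = -20 + 20i for all z.
Step 3: |f(w)| = |-20 + 20i| = sqrt(400 + 400)
Step 4: = 28.2843

28.2843


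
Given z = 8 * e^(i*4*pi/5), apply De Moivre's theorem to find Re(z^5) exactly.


Step 1: By De Moivre's theorem, z^5 = 8^5 * e^(i*5*4*pi/5) = 32768 * (cos(4*pi) + i*sin(4*pi))
Step 2: |z|^5 = 8^5 = 32768
Step 3: Reduce the angle mod 2*pi: 4*pi - 4*pi = 0
Step 4: cos(0) = 1
Step 5: Re(z^5) = 32768 * 1 = 32768

32768


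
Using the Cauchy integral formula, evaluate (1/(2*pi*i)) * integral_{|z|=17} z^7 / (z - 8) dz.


Step 1: f(z) = z^7, a = 8 is inside |z| = 17
Step 2: By Cauchy integral formula: (1/(2pi*i)) * integral = f(a)
Step 3: f(8) = 8^7 = 2097152

2097152


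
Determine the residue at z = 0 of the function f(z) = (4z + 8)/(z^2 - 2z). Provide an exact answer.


Step 1: Q(z) = z^2 - 2z = (z)(z - 2)
Step 2: Q'(z) = 2z - 2
Step 3: Q'(0) = -2, P(0) = 8
Step 4: Res = P(0)/Q'(0) = 8/(-2) = -4

-4


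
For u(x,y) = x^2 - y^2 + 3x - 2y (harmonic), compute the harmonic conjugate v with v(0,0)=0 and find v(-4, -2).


Step 1: v_x = -u_y = 2y + 2
Step 2: v_y = u_x = 2x + 3
Step 3: v = 2xy + 2x + 3y + C
Step 4: v(0,0) = 0 => C = 0
Step 5: v(-4, -2) = 2

2


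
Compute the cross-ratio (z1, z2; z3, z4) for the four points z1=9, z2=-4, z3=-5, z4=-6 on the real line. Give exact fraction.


Step 1: (z1-z3)(z2-z4) = 14 * 2 = 28
Step 2: (z1-z4)(z2-z3) = 15 * 1 = 15
Step 3: Cross-ratio = 28/15 = 28/15

28/15


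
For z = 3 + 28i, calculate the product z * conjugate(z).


Step 1: conj(z) = 3 - 28i
Step 2: z * conj(z) = 3^2 + 28^2
Step 3: = 9 + 784 = 793

793


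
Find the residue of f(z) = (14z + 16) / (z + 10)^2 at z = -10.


Step 1: Pole of order 2 at z = -10
Step 2: Res = lim d/dz [(z + 10)^2 * f(z)] as z -> -10
Step 3: (z + 10)^2 * f(z) = 14z + 16
Step 4: d/dz[14z + 16] = 14

14


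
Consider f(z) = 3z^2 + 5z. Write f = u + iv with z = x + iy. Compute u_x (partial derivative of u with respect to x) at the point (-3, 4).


Step 1: f(z) = 3(x+iy)^2 + 5(x+iy) + 0
Step 2: u = 3(x^2 - y^2) + 5x + 0
Step 3: u_x = 6x + 5
Step 4: At (-3, 4): u_x = -18 + 5 = -13

-13


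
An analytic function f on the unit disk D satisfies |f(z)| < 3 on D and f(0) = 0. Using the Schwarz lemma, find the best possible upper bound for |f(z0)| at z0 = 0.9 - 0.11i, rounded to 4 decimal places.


Step 1: g = f/3 maps D -> D with g(0) = 0, so by the Schwarz lemma |g(z)| <= |z|, i.e. |f(z)| <= 3|z|; this is sharp (f(z) = 3z).
Step 2: |z0|^2 = 0.9^2 + (-0.11)^2 = 0.8221
Step 3: |z0| = sqrt(0.8221) = 0.906697
Step 4: Best bound = 3 * |z0| = 3 * 0.906697 = 2.7201

2.7201


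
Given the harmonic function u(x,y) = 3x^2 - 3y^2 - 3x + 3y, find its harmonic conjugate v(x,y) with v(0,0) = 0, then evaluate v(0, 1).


Step 1: v_x = -u_y = 6y - 3
Step 2: v_y = u_x = 6x - 3
Step 3: v = 6xy - 3x - 3y + C
Step 4: v(0,0) = 0 => C = 0
Step 5: v(0, 1) = -3

-3


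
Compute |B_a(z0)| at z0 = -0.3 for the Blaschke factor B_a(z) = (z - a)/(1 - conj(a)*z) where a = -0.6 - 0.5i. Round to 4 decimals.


Step 1: Numerator z0 - a = -0.3 - (-0.6 - 0.5i) = 0.3 + 0.5i
Step 2: Denominator 1 - conj(a)*z0 = 1 - (-0.6 + 0.5i)*(-0.3) = 0.82 + 0.15i
Step 3: |z0 - a|^2 = 0.3^2 + 0.5^2 = 0.34; |1 - conj(a)*z0|^2 = 0.82^2 + 0.15^2 = 0.6949
Step 4: |B_a(-0.3)| = sqrt(0.34 / 0.6949) = sqrt(0.489279)
Step 5: = 0.6995

0.6995


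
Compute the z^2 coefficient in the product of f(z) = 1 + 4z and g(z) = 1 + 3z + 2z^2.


Step 1: z^2 term in f*g comes from: (1)*(2z^2) + (4z)*(3z) + (0)*(1)
Step 2: = 2 + 12 + 0
Step 3: = 14

14


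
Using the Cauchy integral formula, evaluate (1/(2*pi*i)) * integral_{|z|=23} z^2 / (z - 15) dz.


Step 1: f(z) = z^2, a = 15 is inside |z| = 23
Step 2: By Cauchy integral formula: (1/(2pi*i)) * integral = f(a)
Step 3: f(15) = 15^2 = 225

225


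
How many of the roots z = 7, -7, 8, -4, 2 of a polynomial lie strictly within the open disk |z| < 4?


Step 1: Check each root:
  z = 7: |7| = 7 >= 4
  z = -7: |-7| = 7 >= 4
  z = 8: |8| = 8 >= 4
  z = -4: |-4| = 4 >= 4
  z = 2: |2| = 2 < 4
Step 2: Count = 1

1


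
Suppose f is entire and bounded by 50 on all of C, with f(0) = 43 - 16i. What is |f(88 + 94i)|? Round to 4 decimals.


Step 1: By Liouville's theorem, a bounded entire function is constant.
Step 2: f(z) = f(0) = 43 - 16i for all z.
Step 3: |f(w)| = |43 - 16i| = sqrt(1849 + 256)
Step 4: = 45.8803

45.8803


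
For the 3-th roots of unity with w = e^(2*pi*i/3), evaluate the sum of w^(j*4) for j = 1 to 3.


Step 1: The sum sum_{j=1}^{n} w^(k*j) equals n if n | k, else 0.
Step 2: Here n = 3, k = 4
Step 3: Does n divide k? 3 | 4 -> False
Step 4: Sum = 0

0


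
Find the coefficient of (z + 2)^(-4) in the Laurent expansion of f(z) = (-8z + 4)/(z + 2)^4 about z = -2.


Step 1: Write the numerator in powers of (z + 2): -8z + 4 = -8(z + 2) + (-8*(-2) + 4) = -8(z + 2) + 20
Step 2: Divide by (z + 2)^4: f(z) = 20(z + 2)^(-4) - 8(z + 2)^(-3)
Step 3: This finite sum is the Laurent series of f about z = -2.
Step 4: Coefficient of (z + 2)^(-4) = -8*(-2) + 4 = 20

20


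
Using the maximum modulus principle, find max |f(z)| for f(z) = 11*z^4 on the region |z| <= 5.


Step 1: On |z| = 5, |f(z)| = 11 * |z|^4 = 11 * 5^4
Step 2: By maximum modulus principle, maximum is on boundary.
Step 3: Maximum = 11 * 625 = 6875

6875


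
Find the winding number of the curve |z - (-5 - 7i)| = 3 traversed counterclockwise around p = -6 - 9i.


Step 1: Center c = (-5, -7), radius = 3
Step 2: |p - c|^2 = (-1)^2 + (-2)^2 = 5
Step 3: r^2 = 9
Step 4: |p-c| < r so winding number = 1

1


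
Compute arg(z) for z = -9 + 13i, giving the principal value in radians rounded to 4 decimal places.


Step 1: z = -9 + 13i
Step 2: arg(z) = atan2(13, -9)
Step 3: arg(z) = 2.1763

2.1763


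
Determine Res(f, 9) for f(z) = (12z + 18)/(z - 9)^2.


Step 1: Pole of order 2 at z = 9
Step 2: Res = lim d/dz [(z - 9)^2 * f(z)] as z -> 9
Step 3: (z - 9)^2 * f(z) = 12z + 18
Step 4: d/dz[12z + 18] = 12

12


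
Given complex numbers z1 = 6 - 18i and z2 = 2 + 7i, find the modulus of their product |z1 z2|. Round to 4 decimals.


Step 1: |z1| = sqrt(6^2 + (-18)^2) = sqrt(360)
Step 2: |z2| = sqrt(2^2 + 7^2) = sqrt(53)
Step 3: |z1*z2| = |z1|*|z2| = sqrt(360) * sqrt(53) = sqrt(360 * 53) = sqrt(19080)
Step 4: = 138.1304

138.1304


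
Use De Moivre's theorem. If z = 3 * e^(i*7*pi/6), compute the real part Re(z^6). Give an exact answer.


Step 1: By De Moivre's theorem, z^6 = 3^6 * e^(i*6*7*pi/6) = 729 * (cos(7*pi) + i*sin(7*pi))
Step 2: |z|^6 = 3^6 = 729
Step 3: Reduce the angle mod 2*pi: 7*pi - 6*pi = pi
Step 4: cos(pi) = -1
Step 5: Re(z^6) = 729 * (-1) = -729

-729


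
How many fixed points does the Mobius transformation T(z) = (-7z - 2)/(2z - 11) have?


Step 1: Fixed points satisfy T(z) = z
Step 2: 2z^2 - 4z + 2 = 0
Step 3: Discriminant = (-4)^2 - 4*2*2 = 0
Step 4: Number of fixed points = 1

1


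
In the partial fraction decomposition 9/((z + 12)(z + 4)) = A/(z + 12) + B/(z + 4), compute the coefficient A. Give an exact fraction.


Step 1: Multiply both sides by (z + 12) and set z = -12
Step 2: A = 9 / (-12 + 4)
Step 3: A = 9 / (-8)
Step 4: A = -9/8

-9/8


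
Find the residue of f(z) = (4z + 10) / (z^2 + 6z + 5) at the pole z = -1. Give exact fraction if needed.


Step 1: Q(z) = z^2 + 6z + 5 = (z + 1)(z + 5)
Step 2: Q'(z) = 2z + 6
Step 3: Q'(-1) = 4, P(-1) = 6
Step 4: Res = P(-1)/Q'(-1) = 6/4 = 3/2

3/2


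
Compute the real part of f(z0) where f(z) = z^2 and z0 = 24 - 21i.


Step 1: z0 = 24 - 21i
Step 2: z0^2 = 24^2 - (-21)^2 - 1008i
Step 3: real part = 576 - 441 = 135

135


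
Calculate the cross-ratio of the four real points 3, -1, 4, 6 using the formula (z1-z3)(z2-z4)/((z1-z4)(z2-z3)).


Step 1: (z1-z3)(z2-z4) = (-1) * (-7) = 7
Step 2: (z1-z4)(z2-z3) = (-3) * (-5) = 15
Step 3: Cross-ratio = 7/15 = 7/15

7/15


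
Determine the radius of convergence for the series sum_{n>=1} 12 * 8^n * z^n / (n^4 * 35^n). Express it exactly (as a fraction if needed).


Step 1: General term a_n = 12 * 8^n / (n^4 * 35^n)
Step 2: By the root test, |a_n|^(1/n) = 12^(1/n) * 8 / (n^(4/n) * 35) -> 8/35 as n -> infinity (since 12^(1/n) -> 1 and n^(4/n) -> 1)
Step 3: R = 1/lim|a_n|^(1/n) = 35/8

35/8


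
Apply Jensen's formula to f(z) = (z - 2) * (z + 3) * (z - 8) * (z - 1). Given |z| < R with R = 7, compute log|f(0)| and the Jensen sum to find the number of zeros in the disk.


Jensen's formula: (1/2pi)*integral log|f(Re^it)|dt = log|f(0)| + sum_{|a_k|<R} log(R/|a_k|)
Step 1: f(0) = (-2) * 3 * (-8) * (-1) = -48
Step 2: log|f(0)| = log|2| + log|-3| + log|8| + log|1| = 3.8712
Step 3: Zeros inside |z| < 7: 2, -3, 1
Step 4: Jensen sum = log(7/2) + log(7/3) + log(7/1) = 4.046
Step 5: n(R) = number of terms in the Jensen sum = count of zeros inside |z| < 7 = 3

3


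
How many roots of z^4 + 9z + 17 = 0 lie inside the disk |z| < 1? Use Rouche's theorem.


Step 1: On |z| = 1 the three terms have sizes |z^4| = 1^4 = 1, |9z| = 9*1 = 9, |17| = 17
Step 2: The dominant term is g(z) = 17; let h(z) = z^4 + 9z so f = g + h
Step 3: On |z| = 1: |g| = 17 and |h| <= 1 + 9 = 10
Step 4: Since 17 > 10, |h| < |g| on |z| = 1, so by Rouche f has the same number of zeros as g inside |z| < 1
Step 5: g(z) = 17 is a nonzero constant with no zeros inside |z| < 1. Answer = 0

0


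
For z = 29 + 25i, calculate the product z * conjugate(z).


Step 1: conj(z) = 29 - 25i
Step 2: z * conj(z) = 29^2 + 25^2
Step 3: = 841 + 625 = 1466

1466


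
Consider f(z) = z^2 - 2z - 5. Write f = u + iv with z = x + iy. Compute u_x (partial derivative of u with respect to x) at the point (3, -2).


Step 1: f(z) = (x+iy)^2 - 2(x+iy) - 5
Step 2: u = (x^2 - y^2) - 2x - 5
Step 3: u_x = 2x - 2
Step 4: At (3, -2): u_x = 6 - 2 = 4

4


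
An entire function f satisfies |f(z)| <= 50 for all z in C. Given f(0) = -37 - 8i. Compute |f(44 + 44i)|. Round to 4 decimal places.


Step 1: By Liouville's theorem, a bounded entire function is constant.
Step 2: f(z) = f(0) = -37 - 8i for all z.
Step 3: |f(w)| = |-37 - 8i| = sqrt(1369 + 64)
Step 4: = 37.855

37.855


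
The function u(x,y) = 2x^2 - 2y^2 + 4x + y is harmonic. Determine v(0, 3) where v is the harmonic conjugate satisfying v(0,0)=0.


Step 1: v_x = -u_y = 4y - 1
Step 2: v_y = u_x = 4x + 4
Step 3: v = 4xy - x + 4y + C
Step 4: v(0,0) = 0 => C = 0
Step 5: v(0, 3) = 12

12


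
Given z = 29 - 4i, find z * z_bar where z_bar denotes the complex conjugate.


Step 1: conj(z) = 29 + 4i
Step 2: z * conj(z) = 29^2 + (-4)^2
Step 3: = 841 + 16 = 857

857


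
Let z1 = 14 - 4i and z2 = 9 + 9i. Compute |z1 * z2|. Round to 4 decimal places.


Step 1: |z1| = sqrt(14^2 + (-4)^2) = sqrt(212)
Step 2: |z2| = sqrt(9^2 + 9^2) = sqrt(162)
Step 3: |z1*z2| = |z1|*|z2| = sqrt(212) * sqrt(162) = sqrt(212 * 162) = sqrt(34344)
Step 4: = 185.3213

185.3213


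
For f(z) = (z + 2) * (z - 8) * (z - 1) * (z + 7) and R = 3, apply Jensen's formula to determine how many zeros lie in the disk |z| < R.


Jensen's formula: (1/2pi)*integral log|f(Re^it)|dt = log|f(0)| + sum_{|a_k|<R} log(R/|a_k|)
Step 1: f(0) = 2 * (-8) * (-1) * 7 = 112
Step 2: log|f(0)| = log|-2| + log|8| + log|1| + log|-7| = 4.7185
Step 3: Zeros inside |z| < 3: -2, 1
Step 4: Jensen sum = log(3/2) + log(3/1) = 1.5041
Step 5: n(R) = number of terms in the Jensen sum = count of zeros inside |z| < 3 = 2

2


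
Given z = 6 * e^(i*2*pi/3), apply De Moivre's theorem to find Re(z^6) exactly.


Step 1: By De Moivre's theorem, z^6 = 6^6 * e^(i*6*2*pi/3) = 46656 * (cos(4*pi) + i*sin(4*pi))
Step 2: |z|^6 = 6^6 = 46656
Step 3: Reduce the angle mod 2*pi: 4*pi - 4*pi = 0
Step 4: cos(0) = 1
Step 5: Re(z^6) = 46656 * 1 = 46656

46656


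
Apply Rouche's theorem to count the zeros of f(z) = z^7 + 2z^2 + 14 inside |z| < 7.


Step 1: On |z| = 7 the three terms have sizes |z^7| = 7^7 = 823543, |2z^2| = 2*7^2 = 98, |14| = 14
Step 2: The dominant term is g(z) = z^7; let h(z) = 2z^2 + 14 so f = g + h
Step 3: On |z| = 7: |g| = 823543 and |h| <= 98 + 14 = 112
Step 4: Since 823543 > 112, |h| < |g| on |z| = 7, so by Rouche f has the same number of zeros as g inside |z| < 7
Step 5: g(z) = z^7 has 7 zeros (all at the origin) inside |z| < 7. Answer = 7

7


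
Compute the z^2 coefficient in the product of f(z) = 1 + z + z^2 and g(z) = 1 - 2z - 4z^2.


Step 1: z^2 term in f*g comes from: (1)*(-4z^2) + (z)*(-2z) + (z^2)*(1)
Step 2: = -4 - 2 + 1
Step 3: = -5

-5


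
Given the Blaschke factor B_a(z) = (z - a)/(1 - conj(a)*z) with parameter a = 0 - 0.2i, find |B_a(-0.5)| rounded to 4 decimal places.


Step 1: Numerator z0 - a = -0.5 - (0 - 0.2i) = -0.5 + 0.2i
Step 2: Denominator 1 - conj(a)*z0 = 1 - (0 + 0.2i)*(-0.5) = 1 + 0.1i
Step 3: |z0 - a|^2 = (-0.5)^2 + 0.2^2 = 0.29; |1 - conj(a)*z0|^2 = 1^2 + 0.1^2 = 1.01
Step 4: |B_a(-0.5)| = sqrt(0.29 / 1.01) = sqrt(0.287129)
Step 5: = 0.5358

0.5358


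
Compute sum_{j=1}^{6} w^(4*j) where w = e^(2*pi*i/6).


Step 1: The sum sum_{j=1}^{n} w^(k*j) equals n if n | k, else 0.
Step 2: Here n = 6, k = 4
Step 3: Does n divide k? 6 | 4 -> False
Step 4: Sum = 0

0


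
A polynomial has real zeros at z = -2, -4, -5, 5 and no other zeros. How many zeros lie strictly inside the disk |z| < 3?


Step 1: Check each root:
  z = -2: |-2| = 2 < 3
  z = -4: |-4| = 4 >= 3
  z = -5: |-5| = 5 >= 3
  z = 5: |5| = 5 >= 3
Step 2: Count = 1

1


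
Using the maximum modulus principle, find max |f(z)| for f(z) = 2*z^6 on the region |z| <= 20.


Step 1: On |z| = 20, |f(z)| = 2 * |z|^6 = 2 * 20^6
Step 2: By maximum modulus principle, maximum is on boundary.
Step 3: Maximum = 2 * 64000000 = 128000000

128000000


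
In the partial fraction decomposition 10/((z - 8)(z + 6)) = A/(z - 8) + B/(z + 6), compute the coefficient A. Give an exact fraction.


Step 1: Multiply both sides by (z - 8) and set z = 8
Step 2: A = 10 / (8 + 6)
Step 3: A = 10 / 14
Step 4: A = 5/7

5/7


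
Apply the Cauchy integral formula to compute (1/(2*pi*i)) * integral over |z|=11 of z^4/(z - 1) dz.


Step 1: f(z) = z^4, a = 1 is inside |z| = 11
Step 2: By Cauchy integral formula: (1/(2pi*i)) * integral = f(a)
Step 3: f(1) = 1^4 = 1

1


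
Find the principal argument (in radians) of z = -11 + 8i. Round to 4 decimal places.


Step 1: z = -11 + 8i
Step 2: arg(z) = atan2(8, -11)
Step 3: arg(z) = 2.5128

2.5128


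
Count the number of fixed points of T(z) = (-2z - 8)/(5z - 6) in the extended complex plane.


Step 1: Fixed points satisfy T(z) = z
Step 2: 5z^2 - 4z + 8 = 0
Step 3: Discriminant = (-4)^2 - 4*5*8 = -144
Step 4: Number of fixed points = 2

2


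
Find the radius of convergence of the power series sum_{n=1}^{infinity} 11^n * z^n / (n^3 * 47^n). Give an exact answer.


Step 1: General term a_n = 11^n / (n^3 * 47^n)
Step 2: By the root test, |a_n|^(1/n) = 11 / (n^(3/n) * 47) -> 11/47 as n -> infinity (since n^(3/n) -> 1)
Step 3: R = 1/lim|a_n|^(1/n) = 47/11

47/11


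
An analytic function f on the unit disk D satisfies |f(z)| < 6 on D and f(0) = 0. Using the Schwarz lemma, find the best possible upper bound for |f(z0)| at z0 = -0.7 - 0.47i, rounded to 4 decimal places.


Step 1: g = f/6 maps D -> D with g(0) = 0, so by the Schwarz lemma |g(z)| <= |z|, i.e. |f(z)| <= 6|z|; this is sharp (f(z) = 6z).
Step 2: |z0|^2 = (-0.7)^2 + (-0.47)^2 = 0.7109
Step 3: |z0| = sqrt(0.7109) = 0.843149
Step 4: Best bound = 6 * |z0| = 6 * 0.843149 = 5.0589

5.0589


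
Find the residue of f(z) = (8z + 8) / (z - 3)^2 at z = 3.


Step 1: Pole of order 2 at z = 3
Step 2: Res = lim d/dz [(z - 3)^2 * f(z)] as z -> 3
Step 3: (z - 3)^2 * f(z) = 8z + 8
Step 4: d/dz[8z + 8] = 8

8


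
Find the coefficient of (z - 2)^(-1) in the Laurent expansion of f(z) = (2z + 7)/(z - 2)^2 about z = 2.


Step 1: Write the numerator in powers of (z - 2): 2z + 7 = 2(z - 2) + (2*2 + 7) = 2(z - 2) + 11
Step 2: Divide by (z - 2)^2: f(z) = 11(z - 2)^(-2) + 2(z - 2)^(-1)
Step 3: This finite sum is the Laurent series of f about z = 2.
Step 4: Coefficient of (z - 2)^(-1) = coefficient of (z - 2) in the re-centred numerator = 2

2


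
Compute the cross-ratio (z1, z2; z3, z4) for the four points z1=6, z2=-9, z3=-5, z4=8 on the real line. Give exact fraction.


Step 1: (z1-z3)(z2-z4) = 11 * (-17) = -187
Step 2: (z1-z4)(z2-z3) = (-2) * (-4) = 8
Step 3: Cross-ratio = -187/8 = -187/8

-187/8


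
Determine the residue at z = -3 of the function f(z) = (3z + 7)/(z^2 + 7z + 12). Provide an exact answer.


Step 1: Q(z) = z^2 + 7z + 12 = (z + 3)(z + 4)
Step 2: Q'(z) = 2z + 7
Step 3: Q'(-3) = 1, P(-3) = -2
Step 4: Res = P(-3)/Q'(-3) = -2/1 = -2

-2


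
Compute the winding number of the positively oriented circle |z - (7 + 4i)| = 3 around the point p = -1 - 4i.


Step 1: Center c = (7, 4), radius = 3
Step 2: |p - c|^2 = (-8)^2 + (-8)^2 = 128
Step 3: r^2 = 9
Step 4: |p-c| > r so winding number = 0

0


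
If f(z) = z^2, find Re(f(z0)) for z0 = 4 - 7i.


Step 1: z0 = 4 - 7i
Step 2: z0^2 = 4^2 - (-7)^2 - 56i
Step 3: real part = 16 - 49 = -33

-33


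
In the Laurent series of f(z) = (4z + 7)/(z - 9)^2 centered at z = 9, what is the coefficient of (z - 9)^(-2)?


Step 1: Write the numerator in powers of (z - 9): 4z + 7 = 4(z - 9) + (4*9 + 7) = 4(z - 9) + 43
Step 2: Divide by (z - 9)^2: f(z) = 43(z - 9)^(-2) + 4(z - 9)^(-1)
Step 3: This finite sum is the Laurent series of f about z = 9.
Step 4: Coefficient of (z - 9)^(-2) = 4*9 + 7 = 43

43


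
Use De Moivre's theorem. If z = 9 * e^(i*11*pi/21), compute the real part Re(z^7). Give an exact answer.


Step 1: By De Moivre's theorem, z^7 = 9^7 * e^(i*7*11*pi/21) = 4782969 * (cos(11*pi/3) + i*sin(11*pi/3))
Step 2: |z|^7 = 9^7 = 4782969
Step 3: Reduce the angle mod 2*pi: 11*pi/3 - 2*pi = 5*pi/3
Step 4: cos(5*pi/3) = 1/2
Step 5: Re(z^7) = 4782969 * 1/2 = 4782969/2

4782969/2


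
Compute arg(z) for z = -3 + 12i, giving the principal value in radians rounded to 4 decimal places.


Step 1: z = -3 + 12i
Step 2: arg(z) = atan2(12, -3)
Step 3: arg(z) = 1.8158

1.8158


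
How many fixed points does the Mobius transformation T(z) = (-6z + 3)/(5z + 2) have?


Step 1: Fixed points satisfy T(z) = z
Step 2: 5z^2 + 8z - 3 = 0
Step 3: Discriminant = 8^2 - 4*5*(-3) = 124
Step 4: Number of fixed points = 2

2


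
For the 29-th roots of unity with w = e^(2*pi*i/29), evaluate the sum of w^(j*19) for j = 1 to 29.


Step 1: The sum sum_{j=1}^{n} w^(k*j) equals n if n | k, else 0.
Step 2: Here n = 29, k = 19
Step 3: Does n divide k? 29 | 19 -> False
Step 4: Sum = 0

0


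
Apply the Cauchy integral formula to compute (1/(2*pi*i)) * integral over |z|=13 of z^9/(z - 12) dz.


Step 1: f(z) = z^9, a = 12 is inside |z| = 13
Step 2: By Cauchy integral formula: (1/(2pi*i)) * integral = f(a)
Step 3: f(12) = 12^9 = 5159780352

5159780352


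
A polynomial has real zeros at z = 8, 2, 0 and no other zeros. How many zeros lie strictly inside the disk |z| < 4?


Step 1: Check each root:
  z = 8: |8| = 8 >= 4
  z = 2: |2| = 2 < 4
  z = 0: |0| = 0 < 4
Step 2: Count = 2

2


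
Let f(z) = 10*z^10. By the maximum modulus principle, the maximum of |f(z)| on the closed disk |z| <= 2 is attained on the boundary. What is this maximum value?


Step 1: On |z| = 2, |f(z)| = 10 * |z|^10 = 10 * 2^10
Step 2: By maximum modulus principle, maximum is on boundary.
Step 3: Maximum = 10 * 1024 = 10240

10240


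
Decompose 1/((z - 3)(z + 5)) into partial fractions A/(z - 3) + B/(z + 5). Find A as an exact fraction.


Step 1: Multiply both sides by (z - 3) and set z = 3
Step 2: A = 1 / (3 + 5)
Step 3: A = 1 / 8
Step 4: A = 1/8

1/8


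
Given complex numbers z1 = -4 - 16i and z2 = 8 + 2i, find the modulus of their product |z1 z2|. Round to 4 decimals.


Step 1: |z1| = sqrt((-4)^2 + (-16)^2) = sqrt(272)
Step 2: |z2| = sqrt(8^2 + 2^2) = sqrt(68)
Step 3: |z1*z2| = |z1|*|z2| = sqrt(272) * sqrt(68) = sqrt(272 * 68) = sqrt(18496)
Step 4: = 136.0

136.0


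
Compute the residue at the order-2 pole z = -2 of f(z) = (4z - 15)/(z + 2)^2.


Step 1: Pole of order 2 at z = -2
Step 2: Res = lim d/dz [(z + 2)^2 * f(z)] as z -> -2
Step 3: (z + 2)^2 * f(z) = 4z - 15
Step 4: d/dz[4z - 15] = 4

4


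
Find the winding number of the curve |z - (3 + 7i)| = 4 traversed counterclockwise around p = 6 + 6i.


Step 1: Center c = (3, 7), radius = 4
Step 2: |p - c|^2 = 3^2 + (-1)^2 = 10
Step 3: r^2 = 16
Step 4: |p-c| < r so winding number = 1

1


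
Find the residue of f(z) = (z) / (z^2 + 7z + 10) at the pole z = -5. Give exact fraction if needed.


Step 1: Q(z) = z^2 + 7z + 10 = (z + 5)(z + 2)
Step 2: Q'(z) = 2z + 7
Step 3: Q'(-5) = -3, P(-5) = -5
Step 4: Res = P(-5)/Q'(-5) = -5/(-3) = 5/3

5/3


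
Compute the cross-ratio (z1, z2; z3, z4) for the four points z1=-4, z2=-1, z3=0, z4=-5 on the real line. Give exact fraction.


Step 1: (z1-z3)(z2-z4) = (-4) * 4 = -16
Step 2: (z1-z4)(z2-z3) = 1 * (-1) = -1
Step 3: Cross-ratio = 16/1 = 16

16


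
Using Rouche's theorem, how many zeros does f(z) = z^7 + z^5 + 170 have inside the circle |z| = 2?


Step 1: On |z| = 2 the three terms have sizes |z^7| = 2^7 = 128, |z^5| = 2^5 = 32, |170| = 170
Step 2: The dominant term is g(z) = 170; let h(z) = z^7 + z^5 so f = g + h
Step 3: On |z| = 2: |g| = 170 and |h| <= 128 + 32 = 160
Step 4: Since 170 > 160, |h| < |g| on |z| = 2, so by Rouche f has the same number of zeros as g inside |z| < 2
Step 5: g(z) = 170 is a nonzero constant with no zeros inside |z| < 2. Answer = 0

0


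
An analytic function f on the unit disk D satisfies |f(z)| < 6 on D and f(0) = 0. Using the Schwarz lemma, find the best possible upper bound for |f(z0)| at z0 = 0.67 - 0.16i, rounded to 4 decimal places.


Step 1: g = f/6 maps D -> D with g(0) = 0, so by the Schwarz lemma |g(z)| <= |z|, i.e. |f(z)| <= 6|z|; this is sharp (f(z) = 6z).
Step 2: |z0|^2 = 0.67^2 + (-0.16)^2 = 0.4745
Step 3: |z0| = sqrt(0.4745) = 0.68884
Step 4: Best bound = 6 * |z0| = 6 * 0.68884 = 4.133

4.133


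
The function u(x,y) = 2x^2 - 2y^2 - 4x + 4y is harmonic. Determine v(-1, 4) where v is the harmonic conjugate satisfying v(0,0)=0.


Step 1: v_x = -u_y = 4y - 4
Step 2: v_y = u_x = 4x - 4
Step 3: v = 4xy - 4x - 4y + C
Step 4: v(0,0) = 0 => C = 0
Step 5: v(-1, 4) = -28

-28


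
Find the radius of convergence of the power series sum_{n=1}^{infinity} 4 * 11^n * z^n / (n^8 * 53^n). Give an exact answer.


Step 1: General term a_n = 4 * 11^n / (n^8 * 53^n)
Step 2: By the root test, |a_n|^(1/n) = 4^(1/n) * 11 / (n^(8/n) * 53) -> 11/53 as n -> infinity (since 4^(1/n) -> 1 and n^(8/n) -> 1)
Step 3: R = 1/lim|a_n|^(1/n) = 53/11

53/11


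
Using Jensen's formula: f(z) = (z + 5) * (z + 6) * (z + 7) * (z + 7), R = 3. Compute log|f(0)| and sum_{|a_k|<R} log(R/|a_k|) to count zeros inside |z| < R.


Jensen's formula: (1/2pi)*integral log|f(Re^it)|dt = log|f(0)| + sum_{|a_k|<R} log(R/|a_k|)
Step 1: f(0) = 5 * 6 * 7 * 7 = 1470
Step 2: log|f(0)| = log|-5| + log|-6| + log|-7| + log|-7| = 7.293
Step 3: Zeros inside |z| < 3: none
Step 4: Jensen sum = (empty sum) = 0
Step 5: n(R) = number of terms in the Jensen sum = count of zeros inside |z| < 3 = 0

0


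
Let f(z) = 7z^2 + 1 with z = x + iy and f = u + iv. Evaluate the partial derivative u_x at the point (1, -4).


Step 1: f(z) = 7(x+iy)^2 + 1
Step 2: u = 7(x^2 - y^2) + 1
Step 3: u_x = 14x + 0
Step 4: At (1, -4): u_x = 14 + 0 = 14

14


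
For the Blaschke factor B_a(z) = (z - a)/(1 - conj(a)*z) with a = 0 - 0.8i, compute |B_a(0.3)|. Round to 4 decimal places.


Step 1: Numerator z0 - a = 0.3 - (0 - 0.8i) = 0.3 + 0.8i
Step 2: Denominator 1 - conj(a)*z0 = 1 - (0 + 0.8i)*0.3 = 1 - 0.24i
Step 3: |z0 - a|^2 = 0.3^2 + 0.8^2 = 0.73; |1 - conj(a)*z0|^2 = 1^2 + (-0.24)^2 = 1.0576
Step 4: |B_a(0.3)| = sqrt(0.73 / 1.0576) = sqrt(0.690242)
Step 5: = 0.8308

0.8308


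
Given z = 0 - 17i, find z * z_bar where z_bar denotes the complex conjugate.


Step 1: conj(z) = 0 + 17i
Step 2: z * conj(z) = 0^2 + (-17)^2
Step 3: = 0 + 289 = 289

289


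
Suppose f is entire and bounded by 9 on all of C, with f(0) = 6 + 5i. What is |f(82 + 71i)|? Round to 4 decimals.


Step 1: By Liouville's theorem, a bounded entire function is constant.
Step 2: f(z) = f(0) = 6 + 5i for all z.
Step 3: |f(w)| = |6 + 5i| = sqrt(36 + 25)
Step 4: = 7.8102

7.8102


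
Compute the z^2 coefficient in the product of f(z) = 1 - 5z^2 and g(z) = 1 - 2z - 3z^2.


Step 1: z^2 term in f*g comes from: (1)*(-3z^2) + (0)*(-2z) + (-5z^2)*(1)
Step 2: = -3 + 0 - 5
Step 3: = -8

-8


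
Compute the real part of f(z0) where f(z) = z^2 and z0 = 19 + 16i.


Step 1: z0 = 19 + 16i
Step 2: z0^2 = 19^2 - 16^2 + 608i
Step 3: real part = 361 - 256 = 105

105


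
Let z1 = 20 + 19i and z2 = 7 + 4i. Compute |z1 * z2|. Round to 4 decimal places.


Step 1: |z1| = sqrt(20^2 + 19^2) = sqrt(761)
Step 2: |z2| = sqrt(7^2 + 4^2) = sqrt(65)
Step 3: |z1*z2| = |z1|*|z2| = sqrt(761) * sqrt(65) = sqrt(761 * 65) = sqrt(49465)
Step 4: = 222.4073

222.4073


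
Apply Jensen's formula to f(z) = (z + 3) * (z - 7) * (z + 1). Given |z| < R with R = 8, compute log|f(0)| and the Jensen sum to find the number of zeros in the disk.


Jensen's formula: (1/2pi)*integral log|f(Re^it)|dt = log|f(0)| + sum_{|a_k|<R} log(R/|a_k|)
Step 1: f(0) = 3 * (-7) * 1 = -21
Step 2: log|f(0)| = log|-3| + log|7| + log|-1| = 3.0445
Step 3: Zeros inside |z| < 8: -3, 7, -1
Step 4: Jensen sum = log(8/3) + log(8/7) + log(8/1) = 3.1938
Step 5: n(R) = number of terms in the Jensen sum = count of zeros inside |z| < 8 = 3

3


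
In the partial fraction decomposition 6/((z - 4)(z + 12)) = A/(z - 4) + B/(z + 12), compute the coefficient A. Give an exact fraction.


Step 1: Multiply both sides by (z - 4) and set z = 4
Step 2: A = 6 / (4 + 12)
Step 3: A = 6 / 16
Step 4: A = 3/8

3/8


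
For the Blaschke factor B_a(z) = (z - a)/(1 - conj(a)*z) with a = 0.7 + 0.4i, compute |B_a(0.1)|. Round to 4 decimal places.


Step 1: Numerator z0 - a = 0.1 - (0.7 + 0.4i) = -0.6 - 0.4i
Step 2: Denominator 1 - conj(a)*z0 = 1 - (0.7 - 0.4i)*0.1 = 0.93 + 0.04i
Step 3: |z0 - a|^2 = (-0.6)^2 + (-0.4)^2 = 0.52; |1 - conj(a)*z0|^2 = 0.93^2 + 0.04^2 = 0.8665
Step 4: |B_a(0.1)| = sqrt(0.52 / 0.8665) = sqrt(0.600115)
Step 5: = 0.7747

0.7747


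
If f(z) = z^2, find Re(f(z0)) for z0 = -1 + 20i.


Step 1: z0 = -1 + 20i
Step 2: z0^2 = (-1)^2 - 20^2 - 40i
Step 3: real part = 1 - 400 = -399

-399


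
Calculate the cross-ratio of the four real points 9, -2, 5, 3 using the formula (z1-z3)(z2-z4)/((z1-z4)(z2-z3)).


Step 1: (z1-z3)(z2-z4) = 4 * (-5) = -20
Step 2: (z1-z4)(z2-z3) = 6 * (-7) = -42
Step 3: Cross-ratio = 20/42 = 10/21

10/21


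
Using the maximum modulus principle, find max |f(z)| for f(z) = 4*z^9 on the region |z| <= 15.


Step 1: On |z| = 15, |f(z)| = 4 * |z|^9 = 4 * 15^9
Step 2: By maximum modulus principle, maximum is on boundary.
Step 3: Maximum = 4 * 38443359375 = 153773437500

153773437500


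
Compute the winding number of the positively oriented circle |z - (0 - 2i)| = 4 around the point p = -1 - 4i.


Step 1: Center c = (0, -2), radius = 4
Step 2: |p - c|^2 = (-1)^2 + (-2)^2 = 5
Step 3: r^2 = 16
Step 4: |p-c| < r so winding number = 1

1


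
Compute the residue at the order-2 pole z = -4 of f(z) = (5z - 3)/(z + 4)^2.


Step 1: Pole of order 2 at z = -4
Step 2: Res = lim d/dz [(z + 4)^2 * f(z)] as z -> -4
Step 3: (z + 4)^2 * f(z) = 5z - 3
Step 4: d/dz[5z - 3] = 5

5


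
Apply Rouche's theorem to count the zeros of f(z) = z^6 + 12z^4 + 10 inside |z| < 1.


Step 1: On |z| = 1 the three terms have sizes |z^6| = 1^6 = 1, |12z^4| = 12*1^4 = 12, |10| = 10
Step 2: The dominant term is g(z) = 12z^4; let h(z) = z^6 + 10 so f = g + h
Step 3: On |z| = 1: |g| = 12 and |h| <= 1 + 10 = 11
Step 4: Since 12 > 11, |h| < |g| on |z| = 1, so by Rouche f has the same number of zeros as g inside |z| < 1
Step 5: g(z) = 12z^4 has 4 zeros (at the origin, multiplicity 4) inside |z| < 1. Answer = 4

4
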